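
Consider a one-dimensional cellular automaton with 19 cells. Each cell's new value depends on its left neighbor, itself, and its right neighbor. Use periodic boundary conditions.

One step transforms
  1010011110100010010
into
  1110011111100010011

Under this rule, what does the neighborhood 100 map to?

0

At position 3 the neighborhood is 100; the next row has 0 there.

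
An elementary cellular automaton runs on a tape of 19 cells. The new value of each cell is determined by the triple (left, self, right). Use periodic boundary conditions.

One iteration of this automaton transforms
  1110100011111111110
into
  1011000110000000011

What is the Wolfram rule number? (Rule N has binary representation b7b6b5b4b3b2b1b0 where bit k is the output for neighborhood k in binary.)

position 1: 111 → 0  (bit 7 = 0)
position 2: 110 → 1  (bit 6 = 1)
position 3: 101 → 1  (bit 5 = 1)
position 5: 100 → 0  (bit 4 = 0)
position 0: 011 → 1  (bit 3 = 1)
position 4: 010 → 0  (bit 2 = 0)
position 7: 001 → 1  (bit 1 = 1)
position 6: 000 → 0  (bit 0 = 0)
bits b7..b0 = 01101010 = 106

106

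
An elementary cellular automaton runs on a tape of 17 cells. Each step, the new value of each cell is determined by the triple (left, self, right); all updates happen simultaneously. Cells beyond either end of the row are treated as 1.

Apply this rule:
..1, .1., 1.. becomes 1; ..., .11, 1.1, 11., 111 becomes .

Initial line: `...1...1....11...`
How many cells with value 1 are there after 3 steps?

1.111.111..1..1.1
.........111111..
1.......1......11
count of 1: 4

4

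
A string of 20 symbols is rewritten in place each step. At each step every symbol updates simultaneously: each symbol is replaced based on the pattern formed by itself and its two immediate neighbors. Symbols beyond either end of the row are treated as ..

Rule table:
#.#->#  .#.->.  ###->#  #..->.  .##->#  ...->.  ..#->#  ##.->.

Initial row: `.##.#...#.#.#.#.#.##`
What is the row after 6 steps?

step 1: ##.#...#.#.#.#.#.##.
step 2: #.#...#.#.#.#.#.##..
step 3: .#...#.#.#.#.#.##...
step 4: #...#.#.#.#.#.##....
step 5: ...#.#.#.#.#.##.....
step 6: ..#.#.#.#.#.##......

..#.#.#.#.#.##......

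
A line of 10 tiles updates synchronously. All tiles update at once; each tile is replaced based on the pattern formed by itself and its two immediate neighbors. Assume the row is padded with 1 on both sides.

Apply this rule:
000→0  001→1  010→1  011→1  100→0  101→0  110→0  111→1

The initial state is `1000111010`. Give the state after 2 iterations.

0001110010
0011100110

0011100110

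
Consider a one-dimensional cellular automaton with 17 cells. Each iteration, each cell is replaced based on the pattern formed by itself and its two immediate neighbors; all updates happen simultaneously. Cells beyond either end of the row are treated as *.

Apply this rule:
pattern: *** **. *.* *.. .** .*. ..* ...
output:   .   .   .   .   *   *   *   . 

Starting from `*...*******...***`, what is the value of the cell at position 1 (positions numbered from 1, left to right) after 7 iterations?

...**........**..
..**........**..*
.**........**..**
.*........**..**.
.*.......**..**..
.*......**..**..*
.*.....**..**..**
position 1 holds .

.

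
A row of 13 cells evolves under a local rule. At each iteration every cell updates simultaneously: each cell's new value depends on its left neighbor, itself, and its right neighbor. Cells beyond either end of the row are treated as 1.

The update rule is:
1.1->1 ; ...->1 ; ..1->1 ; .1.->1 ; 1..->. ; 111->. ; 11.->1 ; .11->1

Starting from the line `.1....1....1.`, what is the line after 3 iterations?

11.1111.11111
.111..111....
11.1.11.1.111

11.1.11.1.111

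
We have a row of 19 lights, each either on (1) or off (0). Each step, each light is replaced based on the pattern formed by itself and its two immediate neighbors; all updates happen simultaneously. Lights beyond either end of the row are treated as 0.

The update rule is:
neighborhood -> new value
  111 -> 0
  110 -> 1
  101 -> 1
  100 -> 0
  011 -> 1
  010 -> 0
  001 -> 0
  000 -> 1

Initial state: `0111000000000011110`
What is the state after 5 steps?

1100110100100001000

step 1: 0101011111111010010
step 2: 0010110000001100000
step 3: 1001110111101101111
step 4: 0001011100111111001
step 5: 1100110100100001000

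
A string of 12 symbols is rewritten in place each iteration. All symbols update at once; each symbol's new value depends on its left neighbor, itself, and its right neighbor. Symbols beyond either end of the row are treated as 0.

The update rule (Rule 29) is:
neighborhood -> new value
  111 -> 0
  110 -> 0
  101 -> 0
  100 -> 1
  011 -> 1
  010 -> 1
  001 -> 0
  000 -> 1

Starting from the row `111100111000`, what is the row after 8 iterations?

100010100111
111010110100
100010100111  (repeats iteration 1; period 2)
iteration 8: 111010110100

111010110100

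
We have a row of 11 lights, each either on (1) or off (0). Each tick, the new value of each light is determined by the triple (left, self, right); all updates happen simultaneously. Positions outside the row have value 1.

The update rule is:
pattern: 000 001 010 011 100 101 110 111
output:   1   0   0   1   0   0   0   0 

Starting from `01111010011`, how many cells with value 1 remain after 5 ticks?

01000000010
00011111000
01010000010
00000111000
01110100010
count of 1: 5

5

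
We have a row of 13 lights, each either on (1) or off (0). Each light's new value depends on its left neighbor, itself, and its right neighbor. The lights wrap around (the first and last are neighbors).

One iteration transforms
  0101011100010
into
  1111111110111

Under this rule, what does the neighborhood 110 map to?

1

At position 7 the neighborhood is 110; the next row has 1 there.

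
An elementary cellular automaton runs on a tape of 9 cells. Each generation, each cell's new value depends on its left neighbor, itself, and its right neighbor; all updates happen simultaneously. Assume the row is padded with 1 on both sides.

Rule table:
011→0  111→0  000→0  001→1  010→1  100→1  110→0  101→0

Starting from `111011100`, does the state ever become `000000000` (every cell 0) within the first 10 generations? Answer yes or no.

no

000000011
100000100
010001111
011010000
000011001
100100110
011111000
000000101
100001100
010010011
generation 10 is 010010011, still not uniform 0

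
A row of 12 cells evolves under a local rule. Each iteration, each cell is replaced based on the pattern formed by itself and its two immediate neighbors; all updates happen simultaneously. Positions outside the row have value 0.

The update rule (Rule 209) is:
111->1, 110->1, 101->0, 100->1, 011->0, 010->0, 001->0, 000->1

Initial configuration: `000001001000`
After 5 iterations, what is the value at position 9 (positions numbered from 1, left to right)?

111100100111
011110010011
001111001001
100111100100
010011110011
position 9 holds 0

0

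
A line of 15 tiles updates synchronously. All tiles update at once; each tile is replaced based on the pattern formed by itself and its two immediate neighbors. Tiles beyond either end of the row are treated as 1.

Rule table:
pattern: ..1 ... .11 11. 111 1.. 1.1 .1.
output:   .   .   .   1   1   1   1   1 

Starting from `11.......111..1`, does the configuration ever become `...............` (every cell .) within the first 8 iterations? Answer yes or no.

no

111.......111..
1111.......111.
11111.......111
111111.......11
1111111.......1
11111111.......
111111111......
1111111111.....
iteration 8 is 1111111111....., still not uniform .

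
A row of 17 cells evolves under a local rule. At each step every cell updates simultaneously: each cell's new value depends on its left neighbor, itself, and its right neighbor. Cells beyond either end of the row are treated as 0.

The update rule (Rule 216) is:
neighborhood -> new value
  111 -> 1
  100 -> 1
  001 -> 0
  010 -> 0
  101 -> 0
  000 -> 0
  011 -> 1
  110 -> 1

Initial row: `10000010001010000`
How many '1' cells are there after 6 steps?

2

step 1: 01000001000001000
step 2: 00100000100000100
step 3: 00010000010000010
step 4: 00001000001000001
step 5: 00000100000100000
step 6: 00000010000010000
count of 1: 2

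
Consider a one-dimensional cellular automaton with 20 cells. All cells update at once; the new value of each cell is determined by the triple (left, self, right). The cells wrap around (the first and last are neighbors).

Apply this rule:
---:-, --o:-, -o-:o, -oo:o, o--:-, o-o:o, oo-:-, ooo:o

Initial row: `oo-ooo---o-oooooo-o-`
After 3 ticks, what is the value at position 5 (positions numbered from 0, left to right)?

tick 1: o-ooo----ooooooo-ooo
tick 2: -ooo-----oooooo-oooo
tick 3: ooo------ooooo-oooo-
position 5 holds -

-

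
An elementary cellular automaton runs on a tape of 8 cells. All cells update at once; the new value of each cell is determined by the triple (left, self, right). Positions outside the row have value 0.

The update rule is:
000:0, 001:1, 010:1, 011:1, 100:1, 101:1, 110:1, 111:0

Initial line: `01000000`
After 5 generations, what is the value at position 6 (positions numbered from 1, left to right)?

generation 1: 11100000
generation 2: 10110000
generation 3: 11111000
generation 4: 10001100
generation 5: 11011110
position 6 holds 1

1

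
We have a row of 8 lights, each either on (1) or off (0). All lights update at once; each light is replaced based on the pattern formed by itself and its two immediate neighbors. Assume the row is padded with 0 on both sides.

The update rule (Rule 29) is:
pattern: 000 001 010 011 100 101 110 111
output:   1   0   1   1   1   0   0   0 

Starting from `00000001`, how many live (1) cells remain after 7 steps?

step 1: 11111101
step 2: 10000001
step 3: 11111101  (repeats step 1; period 2)
step 7: 11111101
count of 1: 7

7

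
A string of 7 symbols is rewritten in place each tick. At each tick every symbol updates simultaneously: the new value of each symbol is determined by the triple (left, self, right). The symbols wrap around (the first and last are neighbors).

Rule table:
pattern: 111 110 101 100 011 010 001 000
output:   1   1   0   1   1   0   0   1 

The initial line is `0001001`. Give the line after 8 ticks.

1100100
1110010
1111000
1111110
1111110  (fixed point — unchanged through tick 8)

1111110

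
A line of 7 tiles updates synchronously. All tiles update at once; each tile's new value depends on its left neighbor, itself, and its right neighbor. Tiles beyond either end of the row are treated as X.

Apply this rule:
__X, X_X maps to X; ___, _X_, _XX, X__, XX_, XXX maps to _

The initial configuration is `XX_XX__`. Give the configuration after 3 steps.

X___X_X

__X___X
_X___X_
X___X_X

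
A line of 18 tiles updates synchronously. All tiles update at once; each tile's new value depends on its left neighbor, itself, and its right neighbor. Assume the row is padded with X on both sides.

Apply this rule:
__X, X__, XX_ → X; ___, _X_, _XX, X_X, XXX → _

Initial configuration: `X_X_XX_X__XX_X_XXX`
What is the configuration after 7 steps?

X____X__XX_X______
XX__X_XX_X__X____X
_XXX___X__XX_X__X_
___XX_X_XX_X__XX__
X_X_X____X__XX_XXX
X____X__X_XX_X____
XX__X_XX___X__X__X

XX__X_XX___X__X__X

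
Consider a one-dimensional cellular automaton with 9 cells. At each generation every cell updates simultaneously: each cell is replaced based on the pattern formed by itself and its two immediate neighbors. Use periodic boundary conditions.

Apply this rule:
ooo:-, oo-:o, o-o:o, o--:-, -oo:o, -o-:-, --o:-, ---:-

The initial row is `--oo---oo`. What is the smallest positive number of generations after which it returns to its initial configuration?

1

generation 1: --oo---oo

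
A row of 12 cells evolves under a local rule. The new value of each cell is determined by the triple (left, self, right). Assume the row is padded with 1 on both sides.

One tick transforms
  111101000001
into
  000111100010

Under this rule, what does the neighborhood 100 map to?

1

At position 6 the neighborhood is 100; the next row has 1 there.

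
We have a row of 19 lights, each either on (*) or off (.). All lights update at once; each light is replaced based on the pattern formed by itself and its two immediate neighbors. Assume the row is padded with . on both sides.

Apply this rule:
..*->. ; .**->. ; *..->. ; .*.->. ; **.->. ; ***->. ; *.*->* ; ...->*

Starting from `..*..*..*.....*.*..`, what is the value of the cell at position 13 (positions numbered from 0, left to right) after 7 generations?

generation 1: *.........***..*..*
generation 2: ..*******..........
generation 3: *.........*********
generation 4: ..*******..........  (repeats generation 2; period 2)
generation 7: *.........*********
position 13 holds *

*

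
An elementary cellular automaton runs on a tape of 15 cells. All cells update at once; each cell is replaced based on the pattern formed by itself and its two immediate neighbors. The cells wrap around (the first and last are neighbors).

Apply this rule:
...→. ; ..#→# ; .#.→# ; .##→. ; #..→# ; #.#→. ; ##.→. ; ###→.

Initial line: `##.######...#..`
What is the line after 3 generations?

##.....#..#...#

.........#.####
#.......##.....
##.....#..#...#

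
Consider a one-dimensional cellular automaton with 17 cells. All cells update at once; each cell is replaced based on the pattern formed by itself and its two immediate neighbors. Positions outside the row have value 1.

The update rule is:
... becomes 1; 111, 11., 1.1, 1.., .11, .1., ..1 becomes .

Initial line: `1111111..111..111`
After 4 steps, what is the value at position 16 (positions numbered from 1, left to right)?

step 1: .................
step 2: .111111111111111.
step 3: .................  (repeats step 1; period 2)
step 4: .111111111111111.
position 16 holds 1

1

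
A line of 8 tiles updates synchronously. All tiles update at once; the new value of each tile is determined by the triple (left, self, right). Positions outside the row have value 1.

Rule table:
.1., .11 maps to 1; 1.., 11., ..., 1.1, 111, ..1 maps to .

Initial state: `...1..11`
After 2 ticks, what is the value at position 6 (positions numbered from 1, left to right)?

.

...1..1.
...1..1.
position 6 holds .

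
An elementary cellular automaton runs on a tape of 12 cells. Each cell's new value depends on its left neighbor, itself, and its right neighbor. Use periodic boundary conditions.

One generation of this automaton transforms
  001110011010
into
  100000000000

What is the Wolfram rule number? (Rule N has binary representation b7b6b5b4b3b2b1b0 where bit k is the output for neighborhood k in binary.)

position 3: 111 → 0  (bit 7 = 0)
position 4: 110 → 0  (bit 6 = 0)
position 9: 101 → 0  (bit 5 = 0)
position 5: 100 → 0  (bit 4 = 0)
position 2: 011 → 0  (bit 3 = 0)
position 10: 010 → 0  (bit 2 = 0)
position 1: 001 → 0  (bit 1 = 0)
position 0: 000 → 1  (bit 0 = 1)
bits b7..b0 = 00000001 = 1

1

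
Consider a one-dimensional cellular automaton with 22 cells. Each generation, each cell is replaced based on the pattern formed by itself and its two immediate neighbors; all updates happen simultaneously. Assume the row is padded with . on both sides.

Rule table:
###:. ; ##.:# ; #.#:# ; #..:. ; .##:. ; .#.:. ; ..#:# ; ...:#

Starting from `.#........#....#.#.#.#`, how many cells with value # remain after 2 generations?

7

#..#######..###.#.#.#.
..#......#.#..##.#.#..
count of #: 7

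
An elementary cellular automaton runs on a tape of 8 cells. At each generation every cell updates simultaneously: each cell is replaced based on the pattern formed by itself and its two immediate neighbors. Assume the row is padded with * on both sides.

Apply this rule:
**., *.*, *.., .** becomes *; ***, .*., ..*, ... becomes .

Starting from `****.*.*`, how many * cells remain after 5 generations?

6

generation 1: ...**.**
generation 2: *..****.
generation 3: **.*..**
generation 4: .**.*.*.
generation 5: ****.*.*
count of *: 6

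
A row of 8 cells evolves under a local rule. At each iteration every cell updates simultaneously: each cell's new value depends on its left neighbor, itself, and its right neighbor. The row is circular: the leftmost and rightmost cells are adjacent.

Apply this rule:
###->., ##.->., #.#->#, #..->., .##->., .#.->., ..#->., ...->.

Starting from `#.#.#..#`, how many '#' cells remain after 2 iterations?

1

.#.#....
..#.....
count of #: 1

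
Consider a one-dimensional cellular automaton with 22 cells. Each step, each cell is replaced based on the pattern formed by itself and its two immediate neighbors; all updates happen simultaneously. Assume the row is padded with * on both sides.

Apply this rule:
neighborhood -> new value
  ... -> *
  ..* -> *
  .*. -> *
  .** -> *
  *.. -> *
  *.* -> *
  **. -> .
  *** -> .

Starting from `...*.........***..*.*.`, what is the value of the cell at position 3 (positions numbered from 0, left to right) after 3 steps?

**************..******
..............***.....
***************..*****
position 3 holds *

*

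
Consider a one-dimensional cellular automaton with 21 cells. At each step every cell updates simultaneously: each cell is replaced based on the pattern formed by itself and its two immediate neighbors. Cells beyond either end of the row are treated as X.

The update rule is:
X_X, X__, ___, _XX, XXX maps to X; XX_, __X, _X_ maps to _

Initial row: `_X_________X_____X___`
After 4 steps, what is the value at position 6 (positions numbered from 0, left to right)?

X

step 1: X_XXXXXXXX__XXXX__XX_
step 2: _XXXXXXXX_X_XXX_X_X_X
step 3: XXXXXXXX_X_XXX_X_X_XX
step 4: XXXXXXX_X_XXX_X_X_XXX
position 6 holds X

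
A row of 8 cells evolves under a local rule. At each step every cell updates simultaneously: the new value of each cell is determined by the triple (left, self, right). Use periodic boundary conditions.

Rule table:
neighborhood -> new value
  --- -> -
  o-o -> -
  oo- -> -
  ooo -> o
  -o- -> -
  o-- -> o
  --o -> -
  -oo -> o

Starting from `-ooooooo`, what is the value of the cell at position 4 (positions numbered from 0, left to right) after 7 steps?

o

-oooooo-
-ooooo-o
-oooo---
-ooo-o--
-oo---o-
-o-o---o
----o---
position 4 holds o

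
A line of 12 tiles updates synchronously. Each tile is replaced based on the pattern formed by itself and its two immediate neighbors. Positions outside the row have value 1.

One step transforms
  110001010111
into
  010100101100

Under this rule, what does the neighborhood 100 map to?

At position 2 the neighborhood is 100; the next row has 0 there.

0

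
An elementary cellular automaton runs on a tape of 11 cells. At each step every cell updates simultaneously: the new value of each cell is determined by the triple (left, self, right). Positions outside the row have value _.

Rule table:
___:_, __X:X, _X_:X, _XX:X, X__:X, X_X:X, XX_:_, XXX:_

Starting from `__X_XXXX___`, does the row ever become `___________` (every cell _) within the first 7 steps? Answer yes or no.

_XXXX___X__
XX___X_XXX_
X_X_XXXX__X
XXXXX___XXX
X____X_XX__
XX__XXXX_X_
X_XXX___XXX
step 7 is X_XXX___XXX, still not uniform _

no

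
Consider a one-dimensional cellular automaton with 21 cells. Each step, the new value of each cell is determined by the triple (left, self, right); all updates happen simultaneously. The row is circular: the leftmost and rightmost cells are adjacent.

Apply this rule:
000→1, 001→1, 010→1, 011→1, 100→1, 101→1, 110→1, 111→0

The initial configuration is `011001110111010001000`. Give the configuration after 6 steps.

step 1: 111111011101111111111
step 2: 000001110111000000000
step 3: 111111011101111111111  (repeats step 1; period 2)
step 6: 000001110111000000000

000001110111000000000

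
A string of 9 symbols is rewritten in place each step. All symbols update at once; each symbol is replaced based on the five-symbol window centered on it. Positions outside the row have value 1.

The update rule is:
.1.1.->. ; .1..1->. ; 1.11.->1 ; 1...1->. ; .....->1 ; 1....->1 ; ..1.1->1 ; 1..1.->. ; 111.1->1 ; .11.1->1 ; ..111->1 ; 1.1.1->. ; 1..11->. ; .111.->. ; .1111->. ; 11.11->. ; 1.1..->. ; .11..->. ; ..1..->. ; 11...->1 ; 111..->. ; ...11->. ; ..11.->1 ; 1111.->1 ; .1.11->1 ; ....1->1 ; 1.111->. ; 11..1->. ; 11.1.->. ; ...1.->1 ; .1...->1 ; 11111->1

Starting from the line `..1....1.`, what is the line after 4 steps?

1..1...1.

...111111
1..1.1111
...11..11
1..1...1.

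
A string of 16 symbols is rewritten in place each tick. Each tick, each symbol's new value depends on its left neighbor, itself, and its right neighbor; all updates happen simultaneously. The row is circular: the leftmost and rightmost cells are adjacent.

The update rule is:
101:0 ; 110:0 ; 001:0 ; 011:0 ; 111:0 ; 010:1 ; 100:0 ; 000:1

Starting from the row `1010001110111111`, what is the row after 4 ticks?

0010100000000000
1010101111111111
0010100000000000  (repeats tick 1; period 2)
tick 4: 1010101111111111

1010101111111111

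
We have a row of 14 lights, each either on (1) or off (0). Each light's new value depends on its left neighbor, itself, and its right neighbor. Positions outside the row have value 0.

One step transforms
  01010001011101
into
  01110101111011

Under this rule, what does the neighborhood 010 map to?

At position 1 the neighborhood is 010; the next row has 1 there.

1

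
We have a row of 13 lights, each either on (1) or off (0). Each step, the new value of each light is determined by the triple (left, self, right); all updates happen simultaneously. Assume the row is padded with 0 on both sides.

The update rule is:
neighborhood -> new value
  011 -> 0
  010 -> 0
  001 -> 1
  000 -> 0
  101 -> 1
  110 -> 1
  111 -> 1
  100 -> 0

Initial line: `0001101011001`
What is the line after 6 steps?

0101010100000

0010110101010
0101011010100
1010101101000
0101010110000
1010101010000
0101010100000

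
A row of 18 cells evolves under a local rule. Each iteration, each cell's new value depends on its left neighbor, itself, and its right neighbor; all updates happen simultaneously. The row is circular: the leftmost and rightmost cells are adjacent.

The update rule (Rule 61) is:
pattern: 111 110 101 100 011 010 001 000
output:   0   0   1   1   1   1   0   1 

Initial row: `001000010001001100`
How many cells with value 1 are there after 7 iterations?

10

101111011101101011
011000110011011110
010110101010110001
111101111111101101
000011000000011011
111010111111010110
100111100000111101
count of 1: 10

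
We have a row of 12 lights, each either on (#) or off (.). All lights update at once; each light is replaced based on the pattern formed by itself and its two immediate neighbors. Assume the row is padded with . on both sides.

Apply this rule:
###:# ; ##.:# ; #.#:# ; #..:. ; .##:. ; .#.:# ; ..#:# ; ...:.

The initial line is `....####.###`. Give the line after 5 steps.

.###.###.###

...#.####.##
..###.####.#
.#.###.#####
###.###.####
.###.###.###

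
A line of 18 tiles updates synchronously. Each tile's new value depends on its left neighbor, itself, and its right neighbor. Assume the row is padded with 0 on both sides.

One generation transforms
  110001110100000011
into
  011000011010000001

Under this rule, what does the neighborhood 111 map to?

0

At position 6 the neighborhood is 111; the next row has 0 there.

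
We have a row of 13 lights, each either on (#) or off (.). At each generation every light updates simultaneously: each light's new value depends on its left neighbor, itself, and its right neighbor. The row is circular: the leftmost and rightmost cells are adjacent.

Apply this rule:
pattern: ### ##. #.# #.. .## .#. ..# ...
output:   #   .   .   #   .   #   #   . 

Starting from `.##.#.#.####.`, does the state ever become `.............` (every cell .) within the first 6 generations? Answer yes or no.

no

#...#.#..##.#
.#.##.###....
##.....#.#...
..#...##.##.#
####.#......#
###..##....#.
generation 6 is ###..##....#., still not uniform .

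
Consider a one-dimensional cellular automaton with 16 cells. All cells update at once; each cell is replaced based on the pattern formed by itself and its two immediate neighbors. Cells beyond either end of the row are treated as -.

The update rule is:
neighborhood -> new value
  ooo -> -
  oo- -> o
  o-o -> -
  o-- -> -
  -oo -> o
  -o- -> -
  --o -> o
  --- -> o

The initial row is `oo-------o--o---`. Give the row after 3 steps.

oo-oooooo--o--oo
oo-o----o-o--ooo
oo---ooo----oo-o

oo---ooo----oo-o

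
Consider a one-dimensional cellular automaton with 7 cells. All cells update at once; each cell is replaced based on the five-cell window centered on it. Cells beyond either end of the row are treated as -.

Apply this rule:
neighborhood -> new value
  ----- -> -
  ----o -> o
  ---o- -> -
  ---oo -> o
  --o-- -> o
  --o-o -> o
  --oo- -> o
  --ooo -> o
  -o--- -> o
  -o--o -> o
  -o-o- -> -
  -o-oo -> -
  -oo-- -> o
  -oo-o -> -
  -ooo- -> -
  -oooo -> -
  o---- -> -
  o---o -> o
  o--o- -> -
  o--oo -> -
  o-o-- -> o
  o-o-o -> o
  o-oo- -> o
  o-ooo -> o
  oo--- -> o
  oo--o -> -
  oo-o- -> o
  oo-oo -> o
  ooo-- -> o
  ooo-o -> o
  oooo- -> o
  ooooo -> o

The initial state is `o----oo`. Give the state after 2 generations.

o-oo-oo

oo-oooo
o-oo-oo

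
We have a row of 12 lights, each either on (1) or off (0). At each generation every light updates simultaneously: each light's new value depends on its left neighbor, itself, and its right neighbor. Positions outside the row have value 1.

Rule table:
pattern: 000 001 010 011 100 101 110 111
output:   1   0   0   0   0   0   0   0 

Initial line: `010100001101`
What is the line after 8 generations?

generation 1: 000001100000
generation 2: 011100001110
generation 3: 000001100000  (repeats generation 1; period 2)
generation 8: 011100001110

011100001110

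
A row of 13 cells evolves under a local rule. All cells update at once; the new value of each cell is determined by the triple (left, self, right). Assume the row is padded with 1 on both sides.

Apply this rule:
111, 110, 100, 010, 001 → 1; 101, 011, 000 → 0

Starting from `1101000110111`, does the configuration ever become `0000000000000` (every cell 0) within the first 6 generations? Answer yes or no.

1101101010011
1100101011101
1111101001100
1111101110111
1111100110011
1111111011101
generation 6 is 1111111011101, still not uniform 0

no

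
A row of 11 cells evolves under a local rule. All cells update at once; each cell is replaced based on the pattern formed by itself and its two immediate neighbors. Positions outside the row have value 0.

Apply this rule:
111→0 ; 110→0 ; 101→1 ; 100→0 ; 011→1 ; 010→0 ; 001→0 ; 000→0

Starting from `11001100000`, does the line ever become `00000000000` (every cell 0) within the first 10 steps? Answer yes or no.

10001000000
00000000000
all cells are 0 at step 2

yes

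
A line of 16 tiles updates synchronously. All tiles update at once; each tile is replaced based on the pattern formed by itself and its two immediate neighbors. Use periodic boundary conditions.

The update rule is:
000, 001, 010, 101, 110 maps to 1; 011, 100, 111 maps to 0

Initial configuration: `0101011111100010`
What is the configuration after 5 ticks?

1011111000000000

1111100000101110
0000101111110011
0111110000010101
1000010111111111
1011111000000000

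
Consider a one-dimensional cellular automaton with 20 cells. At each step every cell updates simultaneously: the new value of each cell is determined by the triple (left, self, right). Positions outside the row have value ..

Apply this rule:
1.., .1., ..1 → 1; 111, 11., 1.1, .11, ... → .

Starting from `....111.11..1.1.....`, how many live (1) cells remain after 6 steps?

step 1: ...1......111.11....
step 2: ..111....1......1...
step 3: .1...1..111....111..
step 4: 111.1111...1..1...1.
step 5: ........1.111111.111
step 6: .......11...........
count of 1: 2

2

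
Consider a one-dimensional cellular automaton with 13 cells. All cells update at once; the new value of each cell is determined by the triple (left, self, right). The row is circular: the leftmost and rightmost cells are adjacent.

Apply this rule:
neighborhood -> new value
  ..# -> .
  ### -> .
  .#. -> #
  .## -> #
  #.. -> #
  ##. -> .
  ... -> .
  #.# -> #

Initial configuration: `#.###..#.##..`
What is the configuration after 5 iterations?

###..#.###.#.
#..#.###..###
.#.###..#.#..
.###..#.####.
.#..#.###...#

.#..#.###...#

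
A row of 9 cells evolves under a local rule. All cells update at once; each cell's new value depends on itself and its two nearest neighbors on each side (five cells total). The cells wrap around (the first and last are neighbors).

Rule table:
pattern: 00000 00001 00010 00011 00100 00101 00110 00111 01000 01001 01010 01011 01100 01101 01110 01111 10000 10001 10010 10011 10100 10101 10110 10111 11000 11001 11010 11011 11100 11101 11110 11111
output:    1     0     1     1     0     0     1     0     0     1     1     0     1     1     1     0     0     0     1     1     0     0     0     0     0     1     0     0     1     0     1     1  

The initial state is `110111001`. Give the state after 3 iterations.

101011000

100011110
000100100
101011000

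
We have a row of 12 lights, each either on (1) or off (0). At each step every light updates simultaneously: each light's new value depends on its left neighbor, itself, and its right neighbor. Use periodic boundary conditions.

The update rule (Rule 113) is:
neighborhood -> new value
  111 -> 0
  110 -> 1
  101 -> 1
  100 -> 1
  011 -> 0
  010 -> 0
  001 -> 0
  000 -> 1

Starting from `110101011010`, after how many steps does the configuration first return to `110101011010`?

12

011010101101
101101010110
010110101011
101011010101
110101101010
011010110101
101101011010
010110101101
101011010110
010101101011
101010110101
110101011010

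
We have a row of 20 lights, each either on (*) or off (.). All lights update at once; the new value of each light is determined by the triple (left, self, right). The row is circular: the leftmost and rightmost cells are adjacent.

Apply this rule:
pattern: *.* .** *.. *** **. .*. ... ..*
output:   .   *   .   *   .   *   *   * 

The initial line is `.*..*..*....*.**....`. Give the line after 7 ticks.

tick 1: **.**.**.****.*..***
tick 2: *..*..*..***..*.****
tick 3: ..**.**.***..**.****
tick 4: .**..*..**..**..***.
tick 5: **..**.**..**..***..
tick 6: *..**..*..**..***..*
tick 7: ..**..**.**..***..**

..**..**.**..***..**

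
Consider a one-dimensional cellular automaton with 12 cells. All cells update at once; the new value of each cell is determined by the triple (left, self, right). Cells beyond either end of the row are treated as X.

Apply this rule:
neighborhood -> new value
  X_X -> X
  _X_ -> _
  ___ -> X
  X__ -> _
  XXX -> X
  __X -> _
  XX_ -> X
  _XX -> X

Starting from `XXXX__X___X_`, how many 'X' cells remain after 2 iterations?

iteration 1: XXXX____X__X
iteration 2: XXXX_XX____X
count of X: 7

7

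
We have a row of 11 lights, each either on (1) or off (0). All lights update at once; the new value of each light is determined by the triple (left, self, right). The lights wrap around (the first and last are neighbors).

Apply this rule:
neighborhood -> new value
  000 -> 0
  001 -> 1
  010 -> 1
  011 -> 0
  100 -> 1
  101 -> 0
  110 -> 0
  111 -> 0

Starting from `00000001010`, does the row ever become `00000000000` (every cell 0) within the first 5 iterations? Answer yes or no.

no

iteration 1: 00000011011
iteration 2: 10000100000
iteration 3: 11001110001
iteration 4: 00110001010
iteration 5: 01001011011
iteration 5 is 01001011011, still not uniform 0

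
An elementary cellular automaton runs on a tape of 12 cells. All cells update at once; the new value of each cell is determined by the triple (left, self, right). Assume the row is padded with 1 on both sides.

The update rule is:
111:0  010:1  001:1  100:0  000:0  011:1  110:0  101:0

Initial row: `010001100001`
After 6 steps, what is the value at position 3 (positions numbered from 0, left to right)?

step 1: 010011000011
step 2: 010110000110
step 3: 010100001100
step 4: 010100011001
step 5: 010100110011
step 6: 010101100110
position 3 holds 1

1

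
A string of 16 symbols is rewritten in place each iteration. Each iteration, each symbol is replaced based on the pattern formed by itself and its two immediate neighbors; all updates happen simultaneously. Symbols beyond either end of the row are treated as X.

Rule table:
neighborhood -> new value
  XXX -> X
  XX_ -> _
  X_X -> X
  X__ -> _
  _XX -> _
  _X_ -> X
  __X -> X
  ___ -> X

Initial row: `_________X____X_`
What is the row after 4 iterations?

XXX_XXX_X_X_X_XX

_XXXXXXXXX_XXXXX
X_XXXXXXX_X_XXXX
_X_XXXXX_XXX_XXX
XXX_XXX_X_X_X_XX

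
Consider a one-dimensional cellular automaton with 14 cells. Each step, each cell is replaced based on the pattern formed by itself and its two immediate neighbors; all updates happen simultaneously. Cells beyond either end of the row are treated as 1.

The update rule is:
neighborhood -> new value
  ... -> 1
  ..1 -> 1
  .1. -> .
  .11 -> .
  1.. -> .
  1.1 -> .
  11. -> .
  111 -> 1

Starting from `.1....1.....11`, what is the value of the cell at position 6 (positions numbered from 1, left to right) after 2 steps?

...111..1111.1
.11.1..1.11...
position 6 holds .

.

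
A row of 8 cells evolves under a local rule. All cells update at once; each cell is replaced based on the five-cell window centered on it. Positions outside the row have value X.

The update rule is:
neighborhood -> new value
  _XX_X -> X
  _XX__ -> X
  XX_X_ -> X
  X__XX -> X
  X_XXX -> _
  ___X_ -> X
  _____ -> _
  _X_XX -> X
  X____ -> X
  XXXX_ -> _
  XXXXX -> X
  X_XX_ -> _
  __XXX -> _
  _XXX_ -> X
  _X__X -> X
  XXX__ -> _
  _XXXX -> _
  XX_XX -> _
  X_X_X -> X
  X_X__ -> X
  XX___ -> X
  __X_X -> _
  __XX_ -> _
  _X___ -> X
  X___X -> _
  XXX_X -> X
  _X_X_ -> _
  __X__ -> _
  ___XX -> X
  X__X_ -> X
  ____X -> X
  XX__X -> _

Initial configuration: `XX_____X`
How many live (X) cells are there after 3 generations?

6

__XX_XX_
_X_X__X_
XX_XXX_X
count of X: 6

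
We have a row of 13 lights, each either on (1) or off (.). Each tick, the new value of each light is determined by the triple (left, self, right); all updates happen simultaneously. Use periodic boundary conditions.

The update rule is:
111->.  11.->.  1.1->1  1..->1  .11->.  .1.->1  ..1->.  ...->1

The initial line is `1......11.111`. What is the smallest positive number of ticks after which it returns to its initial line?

tick 1: .11111...1...
tick 2: ......11.1111
tick 3: 11111...1....
tick 4: .....11.1111.
tick 5: 1111...1....1
tick 6: ....11.1111..
tick 7: 111...1....11
tick 8: ...11.1111...
tick 9: 11...1....111
tick 10: ..11.1111....
tick 11: 1...1....1111
tick 12: .11.1111.....
tick 13: ...1....11111
tick 14: 11.1111......
tick 15: ..1....11111.
tick 16: 1.1111......1
tick 17: .1....11111..
tick 18: .1111......11
tick 19: 1....11111...
tick 20: 1111......11.
tick 21: ....11111...1
tick 22: 111......11.1
tick 23: ...11111...1.
tick 24: 11......11.11
tick 25: ..11111...1..
tick 26: 1......11.111

26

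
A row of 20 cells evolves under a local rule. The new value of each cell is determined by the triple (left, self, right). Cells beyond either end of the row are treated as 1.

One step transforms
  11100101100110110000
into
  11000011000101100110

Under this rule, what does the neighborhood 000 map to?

At position 17 the neighborhood is 000; the next row has 1 there.

1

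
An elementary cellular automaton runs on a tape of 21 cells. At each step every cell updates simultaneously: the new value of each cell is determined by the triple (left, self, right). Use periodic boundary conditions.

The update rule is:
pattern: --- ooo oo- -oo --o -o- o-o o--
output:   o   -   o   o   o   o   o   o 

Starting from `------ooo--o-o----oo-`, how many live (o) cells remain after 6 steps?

ooooooo-ooooooooooooo
------ooo------------
ooooooo-ooooooooooooo  (repeats step 1; period 2)
step 6: ------ooo------------
count of o: 3

3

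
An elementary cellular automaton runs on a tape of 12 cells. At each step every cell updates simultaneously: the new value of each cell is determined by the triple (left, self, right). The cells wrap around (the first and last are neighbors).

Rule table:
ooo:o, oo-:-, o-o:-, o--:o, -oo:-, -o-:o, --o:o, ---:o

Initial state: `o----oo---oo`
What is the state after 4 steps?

step 1: -oooo--ooo-o
step 2: --oo-oo-o--o
step 3: oo------oooo
step 4: o-oooooo-ooo

o-oooooo-ooo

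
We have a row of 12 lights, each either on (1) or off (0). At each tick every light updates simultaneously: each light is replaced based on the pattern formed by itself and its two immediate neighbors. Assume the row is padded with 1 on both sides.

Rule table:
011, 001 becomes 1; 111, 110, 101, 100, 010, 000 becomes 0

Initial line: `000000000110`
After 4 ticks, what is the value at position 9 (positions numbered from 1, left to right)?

tick 1: 000000001100
tick 2: 000000011001
tick 3: 000000110011
tick 4: 000001100110
position 9 holds 0

0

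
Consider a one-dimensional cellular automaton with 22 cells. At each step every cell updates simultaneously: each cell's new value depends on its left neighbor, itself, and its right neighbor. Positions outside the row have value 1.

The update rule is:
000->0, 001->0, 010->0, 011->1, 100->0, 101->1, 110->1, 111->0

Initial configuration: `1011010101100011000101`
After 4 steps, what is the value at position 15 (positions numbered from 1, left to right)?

1

step 1: 1111101011100011000011
step 2: 0000110110100011000010
step 3: 0000111111000011000001
step 4: 0000100001000011000001
position 15 holds 1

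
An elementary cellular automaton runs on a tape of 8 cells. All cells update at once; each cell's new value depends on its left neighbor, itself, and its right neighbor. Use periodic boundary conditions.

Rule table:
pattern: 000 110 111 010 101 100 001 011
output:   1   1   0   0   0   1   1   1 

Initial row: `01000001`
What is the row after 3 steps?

step 1: 00111110
step 2: 11100011
step 3: 00111110

00111110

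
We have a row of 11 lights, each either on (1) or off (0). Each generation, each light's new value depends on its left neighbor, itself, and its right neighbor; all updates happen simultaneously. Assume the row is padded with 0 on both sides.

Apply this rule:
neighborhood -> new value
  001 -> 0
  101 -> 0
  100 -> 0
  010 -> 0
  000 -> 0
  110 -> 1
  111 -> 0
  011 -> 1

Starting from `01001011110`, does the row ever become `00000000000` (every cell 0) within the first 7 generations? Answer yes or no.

generation 1: 00000010010
generation 2: 00000000000
all cells are 0 at generation 2

yes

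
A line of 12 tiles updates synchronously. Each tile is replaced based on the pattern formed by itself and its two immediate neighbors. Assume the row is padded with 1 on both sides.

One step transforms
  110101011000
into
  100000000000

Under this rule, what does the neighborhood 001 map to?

At position 11 the neighborhood is 001; the next row has 0 there.

0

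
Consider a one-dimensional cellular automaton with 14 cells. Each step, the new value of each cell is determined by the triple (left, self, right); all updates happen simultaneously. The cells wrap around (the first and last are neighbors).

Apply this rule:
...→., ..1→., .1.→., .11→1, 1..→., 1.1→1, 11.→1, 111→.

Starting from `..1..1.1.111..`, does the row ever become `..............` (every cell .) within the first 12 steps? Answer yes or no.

yes

step 1: ......1.11.1..
step 2: .......1111...
step 3: .......1..1...
step 4: ..............
all cells are . at step 4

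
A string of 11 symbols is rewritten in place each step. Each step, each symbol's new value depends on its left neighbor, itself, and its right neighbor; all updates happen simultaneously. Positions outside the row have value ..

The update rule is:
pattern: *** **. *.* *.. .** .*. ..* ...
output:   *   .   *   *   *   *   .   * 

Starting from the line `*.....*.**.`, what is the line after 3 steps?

***.***.**.

*****.***.*
****.***.**
***.***.**.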